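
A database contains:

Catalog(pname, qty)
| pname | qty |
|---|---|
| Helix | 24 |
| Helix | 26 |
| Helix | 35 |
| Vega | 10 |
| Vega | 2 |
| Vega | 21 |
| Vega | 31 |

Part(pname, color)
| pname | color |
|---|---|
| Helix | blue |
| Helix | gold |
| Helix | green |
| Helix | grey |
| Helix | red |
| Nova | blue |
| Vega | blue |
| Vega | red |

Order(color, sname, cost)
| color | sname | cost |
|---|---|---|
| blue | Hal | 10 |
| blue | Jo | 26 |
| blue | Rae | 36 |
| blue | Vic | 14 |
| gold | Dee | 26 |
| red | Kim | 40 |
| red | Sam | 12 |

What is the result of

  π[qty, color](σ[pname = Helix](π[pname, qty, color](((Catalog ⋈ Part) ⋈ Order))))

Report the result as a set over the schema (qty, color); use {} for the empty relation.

Catalog ⋈ Part (natural join on pname): {(Helix, 24, blue), (Helix, 24, gold), (Helix, 24, green), (Helix, 24, grey), (Helix, 24, red), (Helix, 26, blue), (Helix, 26, gold), (Helix, 26, green), (Helix, 26, grey), (Helix, 26, red), (Helix, 35, blue), (Helix, 35, gold), (Helix, 35, green), (Helix, 35, grey), (Helix, 35, red), (Vega, 10, blue), (Vega, 10, red), (Vega, 2, blue), (Vega, 2, red), (Vega, 21, blue), (Vega, 21, red), (Vega, 31, blue), (Vega, 31, red)}
(Catalog ⋈ Part) ⋈ Order (natural join on color): {(Helix, 24, blue, Hal, 10), (Helix, 24, blue, Jo, 26), (Helix, 24, blue, Rae, 36), (Helix, 24, blue, Vic, 14), (Helix, 24, gold, Dee, 26), (Helix, 24, red, Kim, 40), (Helix, 24, red, Sam, 12), (Helix, 26, blue, Hal, 10), (Helix, 26, blue, Jo, 26), (Helix, 26, blue, Rae, 36), (Helix, 26, blue, Vic, 14), (Helix, 26, gold, Dee, 26), (Helix, 26, red, Kim, 40), (Helix, 26, red, Sam, 12), (Helix, 35, blue, Hal, 10), (Helix, 35, blue, Jo, 26), (Helix, 35, blue, Rae, 36), (Helix, 35, blue, Vic, 14), (Helix, 35, gold, Dee, 26), (Helix, 35, red, Kim, 40), (Helix, 35, red, Sam, 12), (Vega, 10, blue, Hal, 10), (Vega, 10, blue, Jo, 26), (Vega, 10, blue, Rae, 36), (Vega, 10, blue, Vic, 14), (Vega, 10, red, Kim, 40), (Vega, 10, red, Sam, 12), (Vega, 2, blue, Hal, 10), (Vega, 2, blue, Jo, 26), (Vega, 2, blue, Rae, 36), (Vega, 2, blue, Vic, 14), (Vega, 2, red, Kim, 40), (Vega, 2, red, Sam, 12), (Vega, 21, blue, Hal, 10), (Vega, 21, blue, Jo, 26), (Vega, 21, blue, Rae, 36), (Vega, 21, blue, Vic, 14), (Vega, 21, red, Kim, 40), (Vega, 21, red, Sam, 12), (Vega, 31, blue, Hal, 10), (Vega, 31, blue, Jo, 26), (Vega, 31, blue, Rae, 36), (Vega, 31, blue, Vic, 14), (Vega, 31, red, Kim, 40), (Vega, 31, red, Sam, 12)}
Projecting to pname, qty, color (28 duplicate(s) eliminated): {(Helix, 24, blue), (Helix, 24, gold), (Helix, 24, red), (Helix, 26, blue), (Helix, 26, gold), (Helix, 26, red), (Helix, 35, blue), (Helix, 35, gold), (Helix, 35, red), (Vega, 10, blue), (Vega, 10, red), (Vega, 2, blue), (Vega, 2, red), (Vega, 21, blue), (Vega, 21, red), (Vega, 31, blue), (Vega, 31, red)}
Selection pname = Helix: {(Helix, 24, blue), (Helix, 24, gold), (Helix, 24, red), (Helix, 26, blue), (Helix, 26, gold), (Helix, 26, red), (Helix, 35, blue), (Helix, 35, gold), (Helix, 35, red)}
Projecting to qty, color: {(24, blue), (24, gold), (24, red), (26, blue), (26, gold), (26, red), (35, blue), (35, gold), (35, red)}

{(24, blue), (24, gold), (24, red), (26, blue), (26, gold), (26, red), (35, blue), (35, gold), (35, red)}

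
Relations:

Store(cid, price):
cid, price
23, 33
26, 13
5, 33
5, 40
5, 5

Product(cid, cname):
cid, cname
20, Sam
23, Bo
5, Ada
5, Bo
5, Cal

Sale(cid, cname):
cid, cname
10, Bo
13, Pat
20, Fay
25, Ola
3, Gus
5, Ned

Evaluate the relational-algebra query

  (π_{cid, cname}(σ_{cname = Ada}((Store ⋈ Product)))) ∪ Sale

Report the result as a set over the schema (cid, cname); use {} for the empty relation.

{(10, Bo), (13, Pat), (20, Fay), (25, Ola), (3, Gus), (5, Ada), (5, Ned)}

Natural join on cid: {(23, 33, Bo), (5, 33, Ada), (5, 33, Bo), (5, 33, Cal), (5, 40, Ada), (5, 40, Bo), (5, 40, Cal), (5, 5, Ada), (5, 5, Bo), (5, 5, Cal)}
σ[cname = Ada]: keep tuples satisfying cname = Ada → {(5, 33, Ada), (5, 40, Ada), (5, 5, Ada)}
Projecting to cid, cname (2 duplicate(s) eliminated): {(5, Ada)}
Taking the union: {(10, Bo), (13, Pat), (20, Fay), (25, Ola), (3, Gus), (5, Ada), (5, Ned)}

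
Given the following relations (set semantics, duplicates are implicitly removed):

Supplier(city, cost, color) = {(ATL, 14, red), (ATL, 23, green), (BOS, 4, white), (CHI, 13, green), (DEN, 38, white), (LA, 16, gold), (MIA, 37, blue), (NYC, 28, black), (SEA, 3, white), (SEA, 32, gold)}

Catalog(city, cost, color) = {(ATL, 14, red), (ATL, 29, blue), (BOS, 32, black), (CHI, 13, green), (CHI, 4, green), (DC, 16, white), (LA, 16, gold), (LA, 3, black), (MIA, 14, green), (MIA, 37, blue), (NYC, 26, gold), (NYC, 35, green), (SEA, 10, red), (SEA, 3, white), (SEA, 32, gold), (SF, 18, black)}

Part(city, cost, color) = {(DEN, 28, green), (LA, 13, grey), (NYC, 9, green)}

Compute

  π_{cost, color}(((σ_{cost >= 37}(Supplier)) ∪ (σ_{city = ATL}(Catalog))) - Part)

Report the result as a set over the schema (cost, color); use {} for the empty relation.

Selection cost >= 37: {(DEN, 38, white), (MIA, 37, blue)}
Selection city = ATL: {(ATL, 14, red), (ATL, 29, blue)}
Set union of the two operands is {(ATL, 14, red), (ATL, 29, blue), (DEN, 38, white), (MIA, 37, blue)}.
Set difference of the two operands is {(ATL, 14, red), (ATL, 29, blue), (DEN, 38, white), (MIA, 37, blue)}.
π[cost, color]: project onto (cost, color) → {(14, red), (29, blue), (37, blue), (38, white)}

{(14, red), (29, blue), (37, blue), (38, white)}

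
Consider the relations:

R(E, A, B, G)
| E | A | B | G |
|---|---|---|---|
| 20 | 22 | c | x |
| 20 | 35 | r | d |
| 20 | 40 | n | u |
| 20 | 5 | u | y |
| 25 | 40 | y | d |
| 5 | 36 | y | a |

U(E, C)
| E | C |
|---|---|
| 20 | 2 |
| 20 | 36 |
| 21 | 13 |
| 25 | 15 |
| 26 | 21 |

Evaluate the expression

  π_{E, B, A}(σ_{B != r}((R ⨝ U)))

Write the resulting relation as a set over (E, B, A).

{(20, c, 22), (20, n, 40), (20, u, 5), (25, y, 40)}

Natural join on E: {(20, 22, c, x, 2), (20, 22, c, x, 36), (20, 35, r, d, 2), (20, 35, r, d, 36), (20, 40, n, u, 2), (20, 40, n, u, 36), (20, 5, u, y, 2), (20, 5, u, y, 36), (25, 40, y, d, 15)}
σ[B != r]: keep tuples satisfying B != r → {(20, 22, c, x, 2), (20, 22, c, x, 36), (20, 40, n, u, 2), (20, 40, n, u, 36), (20, 5, u, y, 2), (20, 5, u, y, 36), (25, 40, y, d, 15)}
Projecting to E, B, A (3 duplicate(s) eliminated): {(20, c, 22), (20, n, 40), (20, u, 5), (25, y, 40)}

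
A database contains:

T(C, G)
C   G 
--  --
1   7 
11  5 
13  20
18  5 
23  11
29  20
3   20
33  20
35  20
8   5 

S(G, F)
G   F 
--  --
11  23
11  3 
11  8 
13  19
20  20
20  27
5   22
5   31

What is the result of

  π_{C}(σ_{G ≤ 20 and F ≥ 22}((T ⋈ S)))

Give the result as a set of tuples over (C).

{11, 13, 18, 23, 29, 3, 33, 35, 8}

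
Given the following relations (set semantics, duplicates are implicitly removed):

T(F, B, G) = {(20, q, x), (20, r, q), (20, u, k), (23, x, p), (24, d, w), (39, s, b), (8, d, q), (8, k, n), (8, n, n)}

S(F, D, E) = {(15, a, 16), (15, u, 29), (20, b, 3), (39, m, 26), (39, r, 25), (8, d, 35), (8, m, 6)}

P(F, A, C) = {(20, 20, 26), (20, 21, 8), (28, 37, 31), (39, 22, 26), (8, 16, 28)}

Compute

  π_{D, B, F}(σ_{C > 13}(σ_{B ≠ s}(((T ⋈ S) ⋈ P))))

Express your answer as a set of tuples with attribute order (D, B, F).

Joining T and S on F yields {(20, q, x, b, 3), (20, r, q, b, 3), (20, u, k, b, 3), (39, s, b, m, 26), (39, s, b, r, 25), (8, d, q, d, 35), (8, d, q, m, 6), (8, k, n, d, 35), (8, k, n, m, 6), (8, n, n, d, 35), (8, n, n, m, 6)}.
Joining (T ⋈ S) and P on F yields {(20, q, x, b, 3, 20, 26), (20, q, x, b, 3, 21, 8), (20, r, q, b, 3, 20, 26), (20, r, q, b, 3, 21, 8), (20, u, k, b, 3, 20, 26), (20, u, k, b, 3, 21, 8), (39, s, b, m, 26, 22, 26), (39, s, b, r, 25, 22, 26), (8, d, q, d, 35, 16, 28), (8, d, q, m, 6, 16, 28), (8, k, n, d, 35, 16, 28), (8, k, n, m, 6, 16, 28), (8, n, n, d, 35, 16, 28), (8, n, n, m, 6, 16, 28)}.
σ[B ≠ s]: keep tuples satisfying B ≠ s → {(20, q, x, b, 3, 20, 26), (20, q, x, b, 3, 21, 8), (20, r, q, b, 3, 20, 26), (20, r, q, b, 3, 21, 8), (20, u, k, b, 3, 20, 26), (20, u, k, b, 3, 21, 8), (8, d, q, d, 35, 16, 28), (8, d, q, m, 6, 16, 28), (8, k, n, d, 35, 16, 28), (8, k, n, m, 6, 16, 28), (8, n, n, d, 35, 16, 28), (8, n, n, m, 6, 16, 28)}
σ[C > 13]: keep tuples satisfying C > 13 → {(20, q, x, b, 3, 20, 26), (20, r, q, b, 3, 20, 26), (20, u, k, b, 3, 20, 26), (8, d, q, d, 35, 16, 28), (8, d, q, m, 6, 16, 28), (8, k, n, d, 35, 16, 28), (8, k, n, m, 6, 16, 28), (8, n, n, d, 35, 16, 28), (8, n, n, m, 6, 16, 28)}
π_{D, B, F} gives {(b, q, 20), (b, r, 20), (b, u, 20), (d, d, 8), (d, k, 8), (d, n, 8), (m, d, 8), (m, k, 8), (m, n, 8)}.

{(b, q, 20), (b, r, 20), (b, u, 20), (d, d, 8), (d, k, 8), (d, n, 8), (m, d, 8), (m, k, 8), (m, n, 8)}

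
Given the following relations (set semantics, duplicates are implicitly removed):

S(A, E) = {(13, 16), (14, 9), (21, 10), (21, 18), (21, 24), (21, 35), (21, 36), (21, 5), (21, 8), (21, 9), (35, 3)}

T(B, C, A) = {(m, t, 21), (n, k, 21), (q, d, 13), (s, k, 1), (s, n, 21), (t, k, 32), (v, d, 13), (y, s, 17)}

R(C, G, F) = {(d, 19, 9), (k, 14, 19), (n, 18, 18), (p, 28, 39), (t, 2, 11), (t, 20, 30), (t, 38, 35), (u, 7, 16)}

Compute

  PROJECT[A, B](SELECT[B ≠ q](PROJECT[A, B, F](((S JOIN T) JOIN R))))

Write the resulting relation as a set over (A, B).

Natural join on A: {(13, 16, q, d), (13, 16, v, d), (21, 10, m, t), (21, 10, n, k), (21, 10, s, n), (21, 18, m, t), (21, 18, n, k), (21, 18, s, n), (21, 24, m, t), (21, 24, n, k), (21, 24, s, n), (21, 35, m, t), (21, 35, n, k), (21, 35, s, n), (21, 36, m, t), (21, 36, n, k), (21, 36, s, n), (21, 5, m, t), (21, 5, n, k), (21, 5, s, n), (21, 8, m, t), (21, 8, n, k), (21, 8, s, n), (21, 9, m, t), (21, 9, n, k), (21, 9, s, n)}
Natural join on C: {(13, 16, q, d, 19, 9), (13, 16, v, d, 19, 9), (21, 10, m, t, 2, 11), (21, 10, m, t, 20, 30), (21, 10, m, t, 38, 35), (21, 10, n, k, 14, 19), (21, 10, s, n, 18, 18), (21, 18, m, t, 2, 11), (21, 18, m, t, 20, 30), (21, 18, m, t, 38, 35), (21, 18, n, k, 14, 19), (21, 18, s, n, 18, 18), (21, 24, m, t, 2, 11), (21, 24, m, t, 20, 30), (21, 24, m, t, 38, 35), (21, 24, n, k, 14, 19), (21, 24, s, n, 18, 18), (21, 35, m, t, 2, 11), (21, 35, m, t, 20, 30), (21, 35, m, t, 38, 35), (21, 35, n, k, 14, 19), (21, 35, s, n, 18, 18), (21, 36, m, t, 2, 11), (21, 36, m, t, 20, 30), (21, 36, m, t, 38, 35), (21, 36, n, k, 14, 19), (21, 36, s, n, 18, 18), (21, 5, m, t, 2, 11), (21, 5, m, t, 20, 30), (21, 5, m, t, 38, 35), (21, 5, n, k, 14, 19), (21, 5, s, n, 18, 18), (21, 8, m, t, 2, 11), (21, 8, m, t, 20, 30), (21, 8, m, t, 38, 35), (21, 8, n, k, 14, 19), (21, 8, s, n, 18, 18), (21, 9, m, t, 2, 11), (21, 9, m, t, 20, 30), (21, 9, m, t, 38, 35), (21, 9, n, k, 14, 19), (21, 9, s, n, 18, 18)}
Projecting to A, B, F (35 duplicate(s) eliminated): {(13, q, 9), (13, v, 9), (21, m, 11), (21, m, 30), (21, m, 35), (21, n, 19), (21, s, 18)}
Selection B ≠ q: {(13, v, 9), (21, m, 11), (21, m, 30), (21, m, 35), (21, n, 19), (21, s, 18)}
Projecting to A, B (2 duplicate(s) eliminated): {(13, v), (21, m), (21, n), (21, s)}

{(13, v), (21, m), (21, n), (21, s)}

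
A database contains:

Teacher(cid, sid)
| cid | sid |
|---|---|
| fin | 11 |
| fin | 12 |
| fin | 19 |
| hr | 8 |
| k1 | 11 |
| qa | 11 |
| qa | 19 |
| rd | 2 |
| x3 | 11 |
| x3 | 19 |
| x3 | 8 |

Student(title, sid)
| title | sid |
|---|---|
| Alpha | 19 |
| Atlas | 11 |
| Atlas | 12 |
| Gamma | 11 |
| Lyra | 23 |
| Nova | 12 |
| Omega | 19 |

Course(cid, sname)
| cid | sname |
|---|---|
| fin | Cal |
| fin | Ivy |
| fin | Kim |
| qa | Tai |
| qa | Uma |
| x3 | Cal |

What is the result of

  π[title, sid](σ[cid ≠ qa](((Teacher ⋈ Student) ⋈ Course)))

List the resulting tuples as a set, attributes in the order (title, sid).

Teacher ⋈ Student (natural join on sid): {(fin, 11, Atlas), (fin, 11, Gamma), (fin, 12, Atlas), (fin, 12, Nova), (fin, 19, Alpha), (fin, 19, Omega), (k1, 11, Atlas), (k1, 11, Gamma), (qa, 11, Atlas), (qa, 11, Gamma), (qa, 19, Alpha), (qa, 19, Omega), (x3, 11, Atlas), (x3, 11, Gamma), (x3, 19, Alpha), (x3, 19, Omega)}
(Teacher ⋈ Student) ⋈ Course (natural join on cid): {(fin, 11, Atlas, Cal), (fin, 11, Atlas, Ivy), (fin, 11, Atlas, Kim), (fin, 11, Gamma, Cal), (fin, 11, Gamma, Ivy), (fin, 11, Gamma, Kim), (fin, 12, Atlas, Cal), (fin, 12, Atlas, Ivy), (fin, 12, Atlas, Kim), (fin, 12, Nova, Cal), (fin, 12, Nova, Ivy), (fin, 12, Nova, Kim), (fin, 19, Alpha, Cal), (fin, 19, Alpha, Ivy), (fin, 19, Alpha, Kim), (fin, 19, Omega, Cal), (fin, 19, Omega, Ivy), (fin, 19, Omega, Kim), (qa, 11, Atlas, Tai), (qa, 11, Atlas, Uma), (qa, 11, Gamma, Tai), (qa, 11, Gamma, Uma), (qa, 19, Alpha, Tai), (qa, 19, Alpha, Uma), (qa, 19, Omega, Tai), (qa, 19, Omega, Uma), (x3, 11, Atlas, Cal), (x3, 11, Gamma, Cal), (x3, 19, Alpha, Cal), (x3, 19, Omega, Cal)}
Filtering on cid ≠ qa leaves {(fin, 11, Atlas, Cal), (fin, 11, Atlas, Ivy), (fin, 11, Atlas, Kim), (fin, 11, Gamma, Cal), (fin, 11, Gamma, Ivy), (fin, 11, Gamma, Kim), (fin, 12, Atlas, Cal), (fin, 12, Atlas, Ivy), (fin, 12, Atlas, Kim), (fin, 12, Nova, Cal), (fin, 12, Nova, Ivy), (fin, 12, Nova, Kim), (fin, 19, Alpha, Cal), (fin, 19, Alpha, Ivy), (fin, 19, Alpha, Kim), (fin, 19, Omega, Cal), (fin, 19, Omega, Ivy), (fin, 19, Omega, Kim), (x3, 11, Atlas, Cal), (x3, 11, Gamma, Cal), (x3, 19, Alpha, Cal), (x3, 19, Omega, Cal)}.
Projecting to title, sid (16 duplicate(s) eliminated): {(Alpha, 19), (Atlas, 11), (Atlas, 12), (Gamma, 11), (Nova, 12), (Omega, 19)}

{(Alpha, 19), (Atlas, 11), (Atlas, 12), (Gamma, 11), (Nova, 12), (Omega, 19)}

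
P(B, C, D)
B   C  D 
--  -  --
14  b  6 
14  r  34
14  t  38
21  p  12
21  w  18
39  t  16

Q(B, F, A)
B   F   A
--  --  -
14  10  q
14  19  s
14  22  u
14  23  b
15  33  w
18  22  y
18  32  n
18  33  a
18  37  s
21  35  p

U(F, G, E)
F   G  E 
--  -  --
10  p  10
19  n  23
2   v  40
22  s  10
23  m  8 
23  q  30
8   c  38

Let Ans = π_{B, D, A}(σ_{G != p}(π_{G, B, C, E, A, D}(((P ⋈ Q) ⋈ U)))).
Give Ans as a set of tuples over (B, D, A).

{(14, 34, b), (14, 34, s), (14, 34, u), (14, 38, b), (14, 38, s), (14, 38, u), (14, 6, b), (14, 6, s), (14, 6, u)}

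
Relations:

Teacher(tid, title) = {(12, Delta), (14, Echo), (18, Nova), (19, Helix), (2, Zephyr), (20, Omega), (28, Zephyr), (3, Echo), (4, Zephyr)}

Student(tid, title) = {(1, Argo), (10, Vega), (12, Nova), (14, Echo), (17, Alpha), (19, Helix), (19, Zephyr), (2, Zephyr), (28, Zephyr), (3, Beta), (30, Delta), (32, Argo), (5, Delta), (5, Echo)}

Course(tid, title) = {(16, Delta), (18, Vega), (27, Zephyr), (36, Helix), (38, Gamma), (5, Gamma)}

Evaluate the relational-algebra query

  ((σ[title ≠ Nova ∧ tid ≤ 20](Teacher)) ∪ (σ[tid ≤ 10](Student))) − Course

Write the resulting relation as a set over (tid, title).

{(1, Argo), (10, Vega), (12, Delta), (14, Echo), (19, Helix), (2, Zephyr), (20, Omega), (3, Beta), (3, Echo), (4, Zephyr), (5, Delta), (5, Echo)}

Apply σ_{title ≠ Nova ∧ tid ≤ 20}; surviving tuples: {(12, Delta), (14, Echo), (19, Helix), (2, Zephyr), (20, Omega), (3, Echo), (4, Zephyr)}
Apply σ_{tid ≤ 10}; surviving tuples: {(1, Argo), (10, Vega), (2, Zephyr), (3, Beta), (5, Delta), (5, Echo)}
Union: {(12, Delta), (14, Echo), (19, Helix), (2, Zephyr), (20, Omega), (3, Echo), (4, Zephyr)} with {(1, Argo), (10, Vega), (2, Zephyr), (3, Beta), (5, Delta), (5, Echo)} → {(1, Argo), (10, Vega), (12, Delta), (14, Echo), (19, Helix), (2, Zephyr), (20, Omega), (3, Beta), (3, Echo), (4, Zephyr), (5, Delta), (5, Echo)}
Difference: {(1, Argo), (10, Vega), (12, Delta), (14, Echo), (19, Helix), (2, Zephyr), (20, Omega), (3, Beta), (3, Echo), (4, Zephyr), (5, Delta), (5, Echo)} with {(16, Delta), (18, Vega), (27, Zephyr), (36, Helix), (38, Gamma), (5, Gamma)} → {(1, Argo), (10, Vega), (12, Delta), (14, Echo), (19, Helix), (2, Zephyr), (20, Omega), (3, Beta), (3, Echo), (4, Zephyr), (5, Delta), (5, Echo)}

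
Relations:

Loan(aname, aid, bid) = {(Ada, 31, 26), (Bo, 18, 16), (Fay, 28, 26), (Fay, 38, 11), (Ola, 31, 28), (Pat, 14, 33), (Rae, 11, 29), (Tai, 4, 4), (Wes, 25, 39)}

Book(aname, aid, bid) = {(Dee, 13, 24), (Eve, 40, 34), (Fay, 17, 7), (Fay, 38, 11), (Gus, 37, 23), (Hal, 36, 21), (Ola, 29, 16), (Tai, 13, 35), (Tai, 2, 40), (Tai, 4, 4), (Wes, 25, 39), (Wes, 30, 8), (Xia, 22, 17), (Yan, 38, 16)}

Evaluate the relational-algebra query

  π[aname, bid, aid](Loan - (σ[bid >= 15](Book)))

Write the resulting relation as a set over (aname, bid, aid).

σ[bid >= 15]: keep tuples satisfying bid >= 15 → {(Dee, 13, 24), (Eve, 40, 34), (Gus, 37, 23), (Hal, 36, 21), (Ola, 29, 16), (Tai, 13, 35), (Tai, 2, 40), (Wes, 25, 39), (Xia, 22, 17), (Yan, 38, 16)}
Difference: {(Ada, 31, 26), (Bo, 18, 16), (Fay, 28, 26), (Fay, 38, 11), (Ola, 31, 28), (Pat, 14, 33), (Rae, 11, 29), (Tai, 4, 4), (Wes, 25, 39)} with {(Dee, 13, 24), (Eve, 40, 34), (Gus, 37, 23), (Hal, 36, 21), (Ola, 29, 16), (Tai, 13, 35), (Tai, 2, 40), (Wes, 25, 39), (Xia, 22, 17), (Yan, 38, 16)} → {(Ada, 31, 26), (Bo, 18, 16), (Fay, 28, 26), (Fay, 38, 11), (Ola, 31, 28), (Pat, 14, 33), (Rae, 11, 29), (Tai, 4, 4)}
Projecting to aname, bid, aid: {(Ada, 26, 31), (Bo, 16, 18), (Fay, 11, 38), (Fay, 26, 28), (Ola, 28, 31), (Pat, 33, 14), (Rae, 29, 11), (Tai, 4, 4)}

{(Ada, 26, 31), (Bo, 16, 18), (Fay, 11, 38), (Fay, 26, 28), (Ola, 28, 31), (Pat, 33, 14), (Rae, 29, 11), (Tai, 4, 4)}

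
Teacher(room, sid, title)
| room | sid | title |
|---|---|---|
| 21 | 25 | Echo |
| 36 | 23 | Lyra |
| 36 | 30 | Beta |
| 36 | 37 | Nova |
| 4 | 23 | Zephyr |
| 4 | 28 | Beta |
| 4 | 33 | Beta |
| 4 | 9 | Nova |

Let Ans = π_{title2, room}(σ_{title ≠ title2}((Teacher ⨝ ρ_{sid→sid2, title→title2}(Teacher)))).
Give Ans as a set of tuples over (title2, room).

ρ[sid→sid2, title→title2]: schema becomes (room, sid2, title2); tuples unchanged.
Natural join on room: {(21, 25, Echo, 25, Echo), (36, 23, Lyra, 23, Lyra), (36, 23, Lyra, 30, Beta), (36, 23, Lyra, 37, Nova), (36, 30, Beta, 23, Lyra), (36, 30, Beta, 30, Beta), (36, 30, Beta, 37, Nova), (36, 37, Nova, 23, Lyra), (36, 37, Nova, 30, Beta), (36, 37, Nova, 37, Nova), (4, 23, Zephyr, 23, Zephyr), (4, 23, Zephyr, 28, Beta), (4, 23, Zephyr, 33, Beta), (4, 23, Zephyr, 9, Nova), (4, 28, Beta, 23, Zephyr), (4, 28, Beta, 28, Beta), (4, 28, Beta, 33, Beta), (4, 28, Beta, 9, Nova), (4, 33, Beta, 23, Zephyr), (4, 33, Beta, 28, Beta), (4, 33, Beta, 33, Beta), (4, 33, Beta, 9, Nova), (4, 9, Nova, 23, Zephyr), (4, 9, Nova, 28, Beta), (4, 9, Nova, 33, Beta), (4, 9, Nova, 9, Nova)}
σ[title ≠ title2]: keep tuples satisfying title ≠ title2 → {(36, 23, Lyra, 30, Beta), (36, 23, Lyra, 37, Nova), (36, 30, Beta, 23, Lyra), (36, 30, Beta, 37, Nova), (36, 37, Nova, 23, Lyra), (36, 37, Nova, 30, Beta), (4, 23, Zephyr, 28, Beta), (4, 23, Zephyr, 33, Beta), (4, 23, Zephyr, 9, Nova), (4, 28, Beta, 23, Zephyr), (4, 28, Beta, 9, Nova), (4, 33, Beta, 23, Zephyr), (4, 33, Beta, 9, Nova), (4, 9, Nova, 23, Zephyr), (4, 9, Nova, 28, Beta), (4, 9, Nova, 33, Beta)}
Keep only column(s) title2, room (10 duplicate(s) eliminated): {(Beta, 36), (Beta, 4), (Lyra, 36), (Nova, 36), (Nova, 4), (Zephyr, 4)}

{(Beta, 36), (Beta, 4), (Lyra, 36), (Nova, 36), (Nova, 4), (Zephyr, 4)}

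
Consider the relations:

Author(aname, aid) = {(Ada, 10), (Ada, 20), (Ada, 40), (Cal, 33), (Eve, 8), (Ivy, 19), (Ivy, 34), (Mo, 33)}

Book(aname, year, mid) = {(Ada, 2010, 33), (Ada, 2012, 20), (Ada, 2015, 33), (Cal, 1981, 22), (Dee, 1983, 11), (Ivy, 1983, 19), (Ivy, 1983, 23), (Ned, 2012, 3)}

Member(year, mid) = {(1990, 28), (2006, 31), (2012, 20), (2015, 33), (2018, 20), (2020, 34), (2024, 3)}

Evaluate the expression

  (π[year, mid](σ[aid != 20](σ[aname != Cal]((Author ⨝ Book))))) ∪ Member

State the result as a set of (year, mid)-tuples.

Natural join on aname: {(Ada, 10, 2010, 33), (Ada, 10, 2012, 20), (Ada, 10, 2015, 33), (Ada, 20, 2010, 33), (Ada, 20, 2012, 20), (Ada, 20, 2015, 33), (Ada, 40, 2010, 33), (Ada, 40, 2012, 20), (Ada, 40, 2015, 33), (Cal, 33, 1981, 22), (Ivy, 19, 1983, 19), (Ivy, 19, 1983, 23), (Ivy, 34, 1983, 19), (Ivy, 34, 1983, 23)}
Apply σ_{aname != Cal}; surviving tuples: {(Ada, 10, 2010, 33), (Ada, 10, 2012, 20), (Ada, 10, 2015, 33), (Ada, 20, 2010, 33), (Ada, 20, 2012, 20), (Ada, 20, 2015, 33), (Ada, 40, 2010, 33), (Ada, 40, 2012, 20), (Ada, 40, 2015, 33), (Ivy, 19, 1983, 19), (Ivy, 19, 1983, 23), (Ivy, 34, 1983, 19), (Ivy, 34, 1983, 23)}
Apply σ_{aid != 20}; surviving tuples: {(Ada, 10, 2010, 33), (Ada, 10, 2012, 20), (Ada, 10, 2015, 33), (Ada, 40, 2010, 33), (Ada, 40, 2012, 20), (Ada, 40, 2015, 33), (Ivy, 19, 1983, 19), (Ivy, 19, 1983, 23), (Ivy, 34, 1983, 19), (Ivy, 34, 1983, 23)}
π[year, mid]: project onto (year, mid) (5 duplicate(s) eliminated) → {(1983, 19), (1983, 23), (2010, 33), (2012, 20), (2015, 33)}
Union: {(1983, 19), (1983, 23), (2010, 33), (2012, 20), (2015, 33)} with {(1990, 28), (2006, 31), (2012, 20), (2015, 33), (2018, 20), (2020, 34), (2024, 3)} → {(1983, 19), (1983, 23), (1990, 28), (2006, 31), (2010, 33), (2012, 20), (2015, 33), (2018, 20), (2020, 34), (2024, 3)}

{(1983, 19), (1983, 23), (1990, 28), (2006, 31), (2010, 33), (2012, 20), (2015, 33), (2018, 20), (2020, 34), (2024, 3)}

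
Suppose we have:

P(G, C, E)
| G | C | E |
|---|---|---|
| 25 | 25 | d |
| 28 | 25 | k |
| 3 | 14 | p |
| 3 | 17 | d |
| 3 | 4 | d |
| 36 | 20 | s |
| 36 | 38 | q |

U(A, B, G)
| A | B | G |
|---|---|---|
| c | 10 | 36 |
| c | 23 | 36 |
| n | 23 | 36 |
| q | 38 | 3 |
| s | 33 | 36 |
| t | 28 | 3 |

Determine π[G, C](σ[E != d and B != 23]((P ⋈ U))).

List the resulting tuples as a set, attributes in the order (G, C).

{(3, 14), (36, 20), (36, 38)}

P ⋈ U (natural join on G): {(3, 14, p, q, 38), (3, 14, p, t, 28), (3, 17, d, q, 38), (3, 17, d, t, 28), (3, 4, d, q, 38), (3, 4, d, t, 28), (36, 20, s, c, 10), (36, 20, s, c, 23), (36, 20, s, n, 23), (36, 20, s, s, 33), (36, 38, q, c, 10), (36, 38, q, c, 23), (36, 38, q, n, 23), (36, 38, q, s, 33)}
σ[E != d and B != 23]: keep tuples satisfying E != d and B != 23 → {(3, 14, p, q, 38), (3, 14, p, t, 28), (36, 20, s, c, 10), (36, 20, s, s, 33), (36, 38, q, c, 10), (36, 38, q, s, 33)}
Keep only column(s) G, C (3 duplicate(s) eliminated): {(3, 14), (36, 20), (36, 38)}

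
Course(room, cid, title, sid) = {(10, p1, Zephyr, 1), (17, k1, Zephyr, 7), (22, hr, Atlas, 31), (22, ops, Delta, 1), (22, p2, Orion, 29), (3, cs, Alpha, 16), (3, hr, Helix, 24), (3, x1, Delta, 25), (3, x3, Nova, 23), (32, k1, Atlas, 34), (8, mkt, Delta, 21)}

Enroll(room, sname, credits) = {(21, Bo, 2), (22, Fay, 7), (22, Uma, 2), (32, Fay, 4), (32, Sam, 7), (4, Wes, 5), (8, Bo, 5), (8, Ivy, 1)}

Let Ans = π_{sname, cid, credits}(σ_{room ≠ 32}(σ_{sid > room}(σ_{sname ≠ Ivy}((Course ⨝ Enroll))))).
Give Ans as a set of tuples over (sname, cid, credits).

{(Bo, mkt, 5), (Fay, hr, 7), (Fay, p2, 7), (Uma, hr, 2), (Uma, p2, 2)}

Course ⋈ Enroll (natural join on room): {(22, hr, Atlas, 31, Fay, 7), (22, hr, Atlas, 31, Uma, 2), (22, ops, Delta, 1, Fay, 7), (22, ops, Delta, 1, Uma, 2), (22, p2, Orion, 29, Fay, 7), (22, p2, Orion, 29, Uma, 2), (32, k1, Atlas, 34, Fay, 4), (32, k1, Atlas, 34, Sam, 7), (8, mkt, Delta, 21, Bo, 5), (8, mkt, Delta, 21, Ivy, 1)}
Filtering on sname ≠ Ivy leaves {(22, hr, Atlas, 31, Fay, 7), (22, hr, Atlas, 31, Uma, 2), (22, ops, Delta, 1, Fay, 7), (22, ops, Delta, 1, Uma, 2), (22, p2, Orion, 29, Fay, 7), (22, p2, Orion, 29, Uma, 2), (32, k1, Atlas, 34, Fay, 4), (32, k1, Atlas, 34, Sam, 7), (8, mkt, Delta, 21, Bo, 5)}.
Filtering on sid > room leaves {(22, hr, Atlas, 31, Fay, 7), (22, hr, Atlas, 31, Uma, 2), (22, p2, Orion, 29, Fay, 7), (22, p2, Orion, 29, Uma, 2), (32, k1, Atlas, 34, Fay, 4), (32, k1, Atlas, 34, Sam, 7), (8, mkt, Delta, 21, Bo, 5)}.
Filtering on room ≠ 32 leaves {(22, hr, Atlas, 31, Fay, 7), (22, hr, Atlas, 31, Uma, 2), (22, p2, Orion, 29, Fay, 7), (22, p2, Orion, 29, Uma, 2), (8, mkt, Delta, 21, Bo, 5)}.
π_{sname, cid, credits} gives {(Bo, mkt, 5), (Fay, hr, 7), (Fay, p2, 7), (Uma, hr, 2), (Uma, p2, 2)}.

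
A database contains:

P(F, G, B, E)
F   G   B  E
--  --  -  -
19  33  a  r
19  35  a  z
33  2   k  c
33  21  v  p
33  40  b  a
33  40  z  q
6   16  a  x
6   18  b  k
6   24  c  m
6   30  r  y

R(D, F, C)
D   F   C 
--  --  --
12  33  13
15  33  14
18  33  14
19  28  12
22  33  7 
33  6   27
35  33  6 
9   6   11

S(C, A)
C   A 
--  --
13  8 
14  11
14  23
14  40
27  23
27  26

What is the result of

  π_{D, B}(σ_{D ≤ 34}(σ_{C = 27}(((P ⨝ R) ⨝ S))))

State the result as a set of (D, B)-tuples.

{(33, a), (33, b), (33, c), (33, r)}

P ⋈ R (natural join on F): {(33, 2, k, c, 12, 13), (33, 2, k, c, 15, 14), (33, 2, k, c, 18, 14), (33, 2, k, c, 22, 7), (33, 2, k, c, 35, 6), (33, 21, v, p, 12, 13), (33, 21, v, p, 15, 14), (33, 21, v, p, 18, 14), (33, 21, v, p, 22, 7), (33, 21, v, p, 35, 6), (33, 40, b, a, 12, 13), (33, 40, b, a, 15, 14), (33, 40, b, a, 18, 14), (33, 40, b, a, 22, 7), (33, 40, b, a, 35, 6), (33, 40, z, q, 12, 13), (33, 40, z, q, 15, 14), (33, 40, z, q, 18, 14), (33, 40, z, q, 22, 7), (33, 40, z, q, 35, 6), (6, 16, a, x, 33, 27), (6, 16, a, x, 9, 11), (6, 18, b, k, 33, 27), (6, 18, b, k, 9, 11), (6, 24, c, m, 33, 27), (6, 24, c, m, 9, 11), (6, 30, r, y, 33, 27), (6, 30, r, y, 9, 11)}
(P ⨝ R) ⋈ S (natural join on C): {(33, 2, k, c, 12, 13, 8), (33, 2, k, c, 15, 14, 11), (33, 2, k, c, 15, 14, 23), (33, 2, k, c, 15, 14, 40), (33, 2, k, c, 18, 14, 11), (33, 2, k, c, 18, 14, 23), (33, 2, k, c, 18, 14, 40), (33, 21, v, p, 12, 13, 8), (33, 21, v, p, 15, 14, 11), (33, 21, v, p, 15, 14, 23), (33, 21, v, p, 15, 14, 40), (33, 21, v, p, 18, 14, 11), (33, 21, v, p, 18, 14, 23), (33, 21, v, p, 18, 14, 40), (33, 40, b, a, 12, 13, 8), (33, 40, b, a, 15, 14, 11), (33, 40, b, a, 15, 14, 23), (33, 40, b, a, 15, 14, 40), (33, 40, b, a, 18, 14, 11), (33, 40, b, a, 18, 14, 23), (33, 40, b, a, 18, 14, 40), (33, 40, z, q, 12, 13, 8), (33, 40, z, q, 15, 14, 11), (33, 40, z, q, 15, 14, 23), (33, 40, z, q, 15, 14, 40), (33, 40, z, q, 18, 14, 11), (33, 40, z, q, 18, 14, 23), (33, 40, z, q, 18, 14, 40), (6, 16, a, x, 33, 27, 23), (6, 16, a, x, 33, 27, 26), (6, 18, b, k, 33, 27, 23), (6, 18, b, k, 33, 27, 26), (6, 24, c, m, 33, 27, 23), (6, 24, c, m, 33, 27, 26), (6, 30, r, y, 33, 27, 23), (6, 30, r, y, 33, 27, 26)}
Filtering on C = 27 leaves {(6, 16, a, x, 33, 27, 23), (6, 16, a, x, 33, 27, 26), (6, 18, b, k, 33, 27, 23), (6, 18, b, k, 33, 27, 26), (6, 24, c, m, 33, 27, 23), (6, 24, c, m, 33, 27, 26), (6, 30, r, y, 33, 27, 23), (6, 30, r, y, 33, 27, 26)}.
Filtering on D ≤ 34 leaves {(6, 16, a, x, 33, 27, 23), (6, 16, a, x, 33, 27, 26), (6, 18, b, k, 33, 27, 23), (6, 18, b, k, 33, 27, 26), (6, 24, c, m, 33, 27, 23), (6, 24, c, m, 33, 27, 26), (6, 30, r, y, 33, 27, 23), (6, 30, r, y, 33, 27, 26)}.
π[D, B]: project onto (D, B) (4 duplicate(s) eliminated) → {(33, a), (33, b), (33, c), (33, r)}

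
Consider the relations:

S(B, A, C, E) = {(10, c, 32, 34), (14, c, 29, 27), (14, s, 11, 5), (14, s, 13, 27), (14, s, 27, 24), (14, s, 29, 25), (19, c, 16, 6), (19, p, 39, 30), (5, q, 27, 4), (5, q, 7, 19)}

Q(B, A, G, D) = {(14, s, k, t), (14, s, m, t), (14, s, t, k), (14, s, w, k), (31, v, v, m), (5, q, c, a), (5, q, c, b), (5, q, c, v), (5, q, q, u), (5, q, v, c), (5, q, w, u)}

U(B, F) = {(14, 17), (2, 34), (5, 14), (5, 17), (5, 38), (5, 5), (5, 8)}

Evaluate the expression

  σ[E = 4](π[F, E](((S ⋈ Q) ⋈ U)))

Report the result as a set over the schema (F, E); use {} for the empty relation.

S ⋈ Q (natural join on B, A): {(14, s, 11, 5, k, t), (14, s, 11, 5, m, t), (14, s, 11, 5, t, k), (14, s, 11, 5, w, k), (14, s, 13, 27, k, t), (14, s, 13, 27, m, t), (14, s, 13, 27, t, k), (14, s, 13, 27, w, k), (14, s, 27, 24, k, t), (14, s, 27, 24, m, t), (14, s, 27, 24, t, k), (14, s, 27, 24, w, k), (14, s, 29, 25, k, t), (14, s, 29, 25, m, t), (14, s, 29, 25, t, k), (14, s, 29, 25, w, k), (5, q, 27, 4, c, a), (5, q, 27, 4, c, b), (5, q, 27, 4, c, v), (5, q, 27, 4, q, u), (5, q, 27, 4, v, c), (5, q, 27, 4, w, u), (5, q, 7, 19, c, a), (5, q, 7, 19, c, b), (5, q, 7, 19, c, v), (5, q, 7, 19, q, u), (5, q, 7, 19, v, c), (5, q, 7, 19, w, u)}
(S ⋈ Q) ⋈ U (natural join on B): {(14, s, 11, 5, k, t, 17), (14, s, 11, 5, m, t, 17), (14, s, 11, 5, t, k, 17), (14, s, 11, 5, w, k, 17), (14, s, 13, 27, k, t, 17), (14, s, 13, 27, m, t, 17), (14, s, 13, 27, t, k, 17), (14, s, 13, 27, w, k, 17), (14, s, 27, 24, k, t, 17), (14, s, 27, 24, m, t, 17), (14, s, 27, 24, t, k, 17), (14, s, 27, 24, w, k, 17), (14, s, 29, 25, k, t, 17), (14, s, 29, 25, m, t, 17), (14, s, 29, 25, t, k, 17), (14, s, 29, 25, w, k, 17), (5, q, 27, 4, c, a, 14), (5, q, 27, 4, c, a, 17), (5, q, 27, 4, c, a, 38), (5, q, 27, 4, c, a, 5), (5, q, 27, 4, c, a, 8), (5, q, 27, 4, c, b, 14), (5, q, 27, 4, c, b, 17), (5, q, 27, 4, c, b, 38), (5, q, 27, 4, c, b, 5), (5, q, 27, 4, c, b, 8), (5, q, 27, 4, c, v, 14), (5, q, 27, 4, c, v, 17), (5, q, 27, 4, c, v, 38), (5, q, 27, 4, c, v, 5), (5, q, 27, 4, c, v, 8), (5, q, 27, 4, q, u, 14), (5, q, 27, 4, q, u, 17), (5, q, 27, 4, q, u, 38), (5, q, 27, 4, q, u, 5), (5, q, 27, 4, q, u, 8), (5, q, 27, 4, v, c, 14), (5, q, 27, 4, v, c, 17), (5, q, 27, 4, v, c, 38), (5, q, 27, 4, v, c, 5), (5, q, 27, 4, v, c, 8), (5, q, 27, 4, w, u, 14), (5, q, 27, 4, w, u, 17), (5, q, 27, 4, w, u, 38), (5, q, 27, 4, w, u, 5), (5, q, 27, 4, w, u, 8), (5, q, 7, 19, c, a, 14), (5, q, 7, 19, c, a, 17), (5, q, 7, 19, c, a, 38), (5, q, 7, 19, c, a, 5), (5, q, 7, 19, c, a, 8), (5, q, 7, 19, c, b, 14), (5, q, 7, 19, c, b, 17), (5, q, 7, 19, c, b, 38), (5, q, 7, 19, c, b, 5), (5, q, 7, 19, c, b, 8), (5, q, 7, 19, c, v, 14), (5, q, 7, 19, c, v, 17), (5, q, 7, 19, c, v, 38), (5, q, 7, 19, c, v, 5), (5, q, 7, 19, c, v, 8), (5, q, 7, 19, q, u, 14), (5, q, 7, 19, q, u, 17), (5, q, 7, 19, q, u, 38), (5, q, 7, 19, q, u, 5), (5, q, 7, 19, q, u, 8), (5, q, 7, 19, v, c, 14), (5, q, 7, 19, v, c, 17), (5, q, 7, 19, v, c, 38), (5, q, 7, 19, v, c, 5), (5, q, 7, 19, v, c, 8), (5, q, 7, 19, w, u, 14), (5, q, 7, 19, w, u, 17), (5, q, 7, 19, w, u, 38), (5, q, 7, 19, w, u, 5), (5, q, 7, 19, w, u, 8)}
Projecting to F, E (62 duplicate(s) eliminated): {(14, 19), (14, 4), (17, 19), (17, 24), (17, 25), (17, 27), (17, 4), (17, 5), (38, 19), (38, 4), (5, 19), (5, 4), (8, 19), (8, 4)}
Apply σ_{E = 4}; surviving tuples: {(14, 4), (17, 4), (38, 4), (5, 4), (8, 4)}

{(14, 4), (17, 4), (38, 4), (5, 4), (8, 4)}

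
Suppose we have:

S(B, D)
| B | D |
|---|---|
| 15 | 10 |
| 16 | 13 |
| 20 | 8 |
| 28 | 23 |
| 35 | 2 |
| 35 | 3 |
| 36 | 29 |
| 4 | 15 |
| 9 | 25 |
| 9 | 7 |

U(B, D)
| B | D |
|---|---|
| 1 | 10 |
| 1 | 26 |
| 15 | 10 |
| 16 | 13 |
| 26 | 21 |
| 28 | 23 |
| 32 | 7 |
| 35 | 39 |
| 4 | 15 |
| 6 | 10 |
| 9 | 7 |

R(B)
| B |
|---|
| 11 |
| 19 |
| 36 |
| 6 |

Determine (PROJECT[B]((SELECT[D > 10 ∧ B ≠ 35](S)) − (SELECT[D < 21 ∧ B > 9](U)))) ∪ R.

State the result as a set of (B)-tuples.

σ[D > 10 ∧ B ≠ 35]: keep tuples satisfying D > 10 ∧ B ≠ 35 → {(16, 13), (28, 23), (36, 29), (4, 15), (9, 25)}
σ[D < 21 ∧ B > 9]: keep tuples satisfying D < 21 ∧ B > 9 → {(15, 10), (16, 13), (32, 7)}
Set difference of the two operands is {(28, 23), (36, 29), (4, 15), (9, 25)}.
Keep only column(s) B: {28, 36, 4, 9}
Set union of the two operands is {11, 19, 28, 36, 4, 6, 9}.

{11, 19, 28, 36, 4, 6, 9}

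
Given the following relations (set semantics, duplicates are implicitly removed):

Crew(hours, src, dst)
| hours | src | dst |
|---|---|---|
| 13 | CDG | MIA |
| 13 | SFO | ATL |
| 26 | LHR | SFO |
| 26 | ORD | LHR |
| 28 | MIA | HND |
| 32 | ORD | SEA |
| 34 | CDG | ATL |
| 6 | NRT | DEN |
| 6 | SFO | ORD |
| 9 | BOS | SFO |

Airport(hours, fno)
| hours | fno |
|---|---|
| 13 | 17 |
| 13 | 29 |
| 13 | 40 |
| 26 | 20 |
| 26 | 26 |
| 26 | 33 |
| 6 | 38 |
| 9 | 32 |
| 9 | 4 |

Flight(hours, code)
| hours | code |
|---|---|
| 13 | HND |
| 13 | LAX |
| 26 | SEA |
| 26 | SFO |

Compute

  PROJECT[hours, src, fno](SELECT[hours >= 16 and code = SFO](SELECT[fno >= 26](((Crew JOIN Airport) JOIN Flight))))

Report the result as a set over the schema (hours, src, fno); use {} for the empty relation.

{(26, LHR, 26), (26, LHR, 33), (26, ORD, 26), (26, ORD, 33)}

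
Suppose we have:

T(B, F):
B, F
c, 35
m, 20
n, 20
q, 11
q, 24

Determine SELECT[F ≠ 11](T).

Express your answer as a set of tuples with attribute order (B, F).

{(c, 35), (m, 20), (n, 20), (q, 24)}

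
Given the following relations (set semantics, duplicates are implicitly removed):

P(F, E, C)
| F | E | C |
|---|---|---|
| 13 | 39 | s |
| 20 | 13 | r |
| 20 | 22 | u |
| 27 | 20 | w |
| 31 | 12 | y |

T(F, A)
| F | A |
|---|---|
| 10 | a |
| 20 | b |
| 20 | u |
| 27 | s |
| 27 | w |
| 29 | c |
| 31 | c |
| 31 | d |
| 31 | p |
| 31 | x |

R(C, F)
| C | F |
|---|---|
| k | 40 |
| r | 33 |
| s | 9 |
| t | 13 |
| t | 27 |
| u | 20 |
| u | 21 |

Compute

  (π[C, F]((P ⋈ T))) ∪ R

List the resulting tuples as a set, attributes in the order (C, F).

{(k, 40), (r, 20), (r, 33), (s, 9), (t, 13), (t, 27), (u, 20), (u, 21), (w, 27), (y, 31)}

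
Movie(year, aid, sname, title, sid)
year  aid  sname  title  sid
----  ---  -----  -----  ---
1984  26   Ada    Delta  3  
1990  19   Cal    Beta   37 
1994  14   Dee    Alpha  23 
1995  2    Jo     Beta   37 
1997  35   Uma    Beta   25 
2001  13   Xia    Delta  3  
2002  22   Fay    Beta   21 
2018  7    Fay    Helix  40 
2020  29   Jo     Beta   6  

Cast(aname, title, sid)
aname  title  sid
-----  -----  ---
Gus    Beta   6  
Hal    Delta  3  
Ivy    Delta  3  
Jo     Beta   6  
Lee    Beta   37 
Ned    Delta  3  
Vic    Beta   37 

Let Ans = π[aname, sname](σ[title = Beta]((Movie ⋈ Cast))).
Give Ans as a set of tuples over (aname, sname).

Natural join on title, sid: {(1984, 26, Ada, Delta, 3, Hal), (1984, 26, Ada, Delta, 3, Ivy), (1984, 26, Ada, Delta, 3, Ned), (1990, 19, Cal, Beta, 37, Lee), (1990, 19, Cal, Beta, 37, Vic), (1995, 2, Jo, Beta, 37, Lee), (1995, 2, Jo, Beta, 37, Vic), (2001, 13, Xia, Delta, 3, Hal), (2001, 13, Xia, Delta, 3, Ivy), (2001, 13, Xia, Delta, 3, Ned), (2020, 29, Jo, Beta, 6, Gus), (2020, 29, Jo, Beta, 6, Jo)}
Filtering on title = Beta leaves {(1990, 19, Cal, Beta, 37, Lee), (1990, 19, Cal, Beta, 37, Vic), (1995, 2, Jo, Beta, 37, Lee), (1995, 2, Jo, Beta, 37, Vic), (2020, 29, Jo, Beta, 6, Gus), (2020, 29, Jo, Beta, 6, Jo)}.
Projecting to aname, sname: {(Gus, Jo), (Jo, Jo), (Lee, Cal), (Lee, Jo), (Vic, Cal), (Vic, Jo)}

{(Gus, Jo), (Jo, Jo), (Lee, Cal), (Lee, Jo), (Vic, Cal), (Vic, Jo)}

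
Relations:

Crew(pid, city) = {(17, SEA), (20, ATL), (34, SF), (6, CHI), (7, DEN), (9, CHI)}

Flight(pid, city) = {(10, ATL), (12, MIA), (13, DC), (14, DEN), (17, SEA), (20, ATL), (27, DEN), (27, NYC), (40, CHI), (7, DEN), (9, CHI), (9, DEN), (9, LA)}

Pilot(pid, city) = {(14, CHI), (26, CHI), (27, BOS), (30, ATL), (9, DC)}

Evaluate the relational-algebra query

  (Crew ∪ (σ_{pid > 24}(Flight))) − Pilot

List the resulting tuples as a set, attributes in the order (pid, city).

{(17, SEA), (20, ATL), (27, DEN), (27, NYC), (34, SF), (40, CHI), (6, CHI), (7, DEN), (9, CHI)}

Selection pid > 24: {(27, DEN), (27, NYC), (40, CHI)}
Set union of the two operands is {(17, SEA), (20, ATL), (27, DEN), (27, NYC), (34, SF), (40, CHI), (6, CHI), (7, DEN), (9, CHI)}.
Set difference of the two operands is {(17, SEA), (20, ATL), (27, DEN), (27, NYC), (34, SF), (40, CHI), (6, CHI), (7, DEN), (9, CHI)}.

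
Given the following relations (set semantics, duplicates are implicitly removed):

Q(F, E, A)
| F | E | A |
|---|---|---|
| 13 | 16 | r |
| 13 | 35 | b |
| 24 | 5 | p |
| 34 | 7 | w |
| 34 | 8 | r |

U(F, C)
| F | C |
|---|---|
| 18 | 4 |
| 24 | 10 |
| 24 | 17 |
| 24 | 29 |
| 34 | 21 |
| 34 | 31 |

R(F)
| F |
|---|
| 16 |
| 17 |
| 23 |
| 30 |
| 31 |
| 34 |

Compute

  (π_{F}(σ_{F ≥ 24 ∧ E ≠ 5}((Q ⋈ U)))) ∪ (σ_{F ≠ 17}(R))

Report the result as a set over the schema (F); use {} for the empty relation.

{16, 23, 30, 31, 34}

Q ⋈ U (natural join on F): {(24, 5, p, 10), (24, 5, p, 17), (24, 5, p, 29), (34, 7, w, 21), (34, 7, w, 31), (34, 8, r, 21), (34, 8, r, 31)}
Apply σ_{F ≥ 24 ∧ E ≠ 5}; surviving tuples: {(34, 7, w, 21), (34, 7, w, 31), (34, 8, r, 21), (34, 8, r, 31)}
Keep only column(s) F (3 duplicate(s) eliminated): {34}
Apply σ_{F ≠ 17}; surviving tuples: {16, 23, 30, 31, 34}
Set union of the two operands is {16, 23, 30, 31, 34}.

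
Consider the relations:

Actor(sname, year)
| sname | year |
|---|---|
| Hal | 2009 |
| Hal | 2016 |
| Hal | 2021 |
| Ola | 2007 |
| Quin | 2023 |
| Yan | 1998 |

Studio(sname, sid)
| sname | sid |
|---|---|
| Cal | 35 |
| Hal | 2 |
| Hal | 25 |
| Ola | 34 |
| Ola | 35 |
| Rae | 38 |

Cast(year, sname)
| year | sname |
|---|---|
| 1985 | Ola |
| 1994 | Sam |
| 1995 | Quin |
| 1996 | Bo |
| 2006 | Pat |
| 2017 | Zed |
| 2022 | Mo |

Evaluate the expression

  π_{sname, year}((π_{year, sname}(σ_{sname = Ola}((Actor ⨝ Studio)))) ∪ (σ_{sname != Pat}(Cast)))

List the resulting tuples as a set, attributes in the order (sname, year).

Actor ⋈ Studio (natural join on sname): {(Hal, 2009, 2), (Hal, 2009, 25), (Hal, 2016, 2), (Hal, 2016, 25), (Hal, 2021, 2), (Hal, 2021, 25), (Ola, 2007, 34), (Ola, 2007, 35)}
Apply σ_{sname = Ola}; surviving tuples: {(Ola, 2007, 34), (Ola, 2007, 35)}
π[year, sname]: project onto (year, sname) (1 duplicate(s) eliminated) → {(2007, Ola)}
Apply σ_{sname != Pat}; surviving tuples: {(1985, Ola), (1994, Sam), (1995, Quin), (1996, Bo), (2017, Zed), (2022, Mo)}
Taking the union: {(1985, Ola), (1994, Sam), (1995, Quin), (1996, Bo), (2007, Ola), (2017, Zed), (2022, Mo)}
π[sname, year]: project onto (sname, year) → {(Bo, 1996), (Mo, 2022), (Ola, 1985), (Ola, 2007), (Quin, 1995), (Sam, 1994), (Zed, 2017)}

{(Bo, 1996), (Mo, 2022), (Ola, 1985), (Ola, 2007), (Quin, 1995), (Sam, 1994), (Zed, 2017)}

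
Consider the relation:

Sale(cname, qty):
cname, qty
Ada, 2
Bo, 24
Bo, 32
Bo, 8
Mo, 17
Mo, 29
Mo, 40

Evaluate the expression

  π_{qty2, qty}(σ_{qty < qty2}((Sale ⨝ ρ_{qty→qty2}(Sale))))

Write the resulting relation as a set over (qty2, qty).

ρ[qty→qty2]: schema becomes (cname, qty2); tuples unchanged.
Sale ⋈ ρ_{qty→qty2}(Sale) (natural join on cname): {(Ada, 2, 2), (Bo, 24, 24), (Bo, 24, 32), (Bo, 24, 8), (Bo, 32, 24), (Bo, 32, 32), (Bo, 32, 8), (Bo, 8, 24), (Bo, 8, 32), (Bo, 8, 8), (Mo, 17, 17), (Mo, 17, 29), (Mo, 17, 40), (Mo, 29, 17), (Mo, 29, 29), (Mo, 29, 40), (Mo, 40, 17), (Mo, 40, 29), (Mo, 40, 40)}
Selection qty < qty2: {(Bo, 24, 32), (Bo, 8, 24), (Bo, 8, 32), (Mo, 17, 29), (Mo, 17, 40), (Mo, 29, 40)}
π[qty2, qty]: project onto (qty2, qty) → {(24, 8), (29, 17), (32, 24), (32, 8), (40, 17), (40, 29)}

{(24, 8), (29, 17), (32, 24), (32, 8), (40, 17), (40, 29)}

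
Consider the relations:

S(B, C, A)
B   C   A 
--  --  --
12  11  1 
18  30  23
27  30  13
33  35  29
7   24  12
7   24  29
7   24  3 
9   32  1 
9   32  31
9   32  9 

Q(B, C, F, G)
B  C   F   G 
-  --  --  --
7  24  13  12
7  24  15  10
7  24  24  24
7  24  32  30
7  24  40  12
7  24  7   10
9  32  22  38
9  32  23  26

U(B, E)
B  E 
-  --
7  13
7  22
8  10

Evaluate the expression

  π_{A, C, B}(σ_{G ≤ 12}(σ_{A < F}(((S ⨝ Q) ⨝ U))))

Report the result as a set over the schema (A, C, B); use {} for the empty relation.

{(12, 24, 7), (29, 24, 7), (3, 24, 7)}

Joining S and Q on B, C yields {(7, 24, 12, 13, 12), (7, 24, 12, 15, 10), (7, 24, 12, 24, 24), (7, 24, 12, 32, 30), (7, 24, 12, 40, 12), (7, 24, 12, 7, 10), (7, 24, 29, 13, 12), (7, 24, 29, 15, 10), (7, 24, 29, 24, 24), (7, 24, 29, 32, 30), (7, 24, 29, 40, 12), (7, 24, 29, 7, 10), (7, 24, 3, 13, 12), (7, 24, 3, 15, 10), (7, 24, 3, 24, 24), (7, 24, 3, 32, 30), (7, 24, 3, 40, 12), (7, 24, 3, 7, 10), (9, 32, 1, 22, 38), (9, 32, 1, 23, 26), (9, 32, 31, 22, 38), (9, 32, 31, 23, 26), (9, 32, 9, 22, 38), (9, 32, 9, 23, 26)}.
Joining (S ⨝ Q) and U on B yields {(7, 24, 12, 13, 12, 13), (7, 24, 12, 13, 12, 22), (7, 24, 12, 15, 10, 13), (7, 24, 12, 15, 10, 22), (7, 24, 12, 24, 24, 13), (7, 24, 12, 24, 24, 22), (7, 24, 12, 32, 30, 13), (7, 24, 12, 32, 30, 22), (7, 24, 12, 40, 12, 13), (7, 24, 12, 40, 12, 22), (7, 24, 12, 7, 10, 13), (7, 24, 12, 7, 10, 22), (7, 24, 29, 13, 12, 13), (7, 24, 29, 13, 12, 22), (7, 24, 29, 15, 10, 13), (7, 24, 29, 15, 10, 22), (7, 24, 29, 24, 24, 13), (7, 24, 29, 24, 24, 22), (7, 24, 29, 32, 30, 13), (7, 24, 29, 32, 30, 22), (7, 24, 29, 40, 12, 13), (7, 24, 29, 40, 12, 22), (7, 24, 29, 7, 10, 13), (7, 24, 29, 7, 10, 22), (7, 24, 3, 13, 12, 13), (7, 24, 3, 13, 12, 22), (7, 24, 3, 15, 10, 13), (7, 24, 3, 15, 10, 22), (7, 24, 3, 24, 24, 13), (7, 24, 3, 24, 24, 22), (7, 24, 3, 32, 30, 13), (7, 24, 3, 32, 30, 22), (7, 24, 3, 40, 12, 13), (7, 24, 3, 40, 12, 22), (7, 24, 3, 7, 10, 13), (7, 24, 3, 7, 10, 22)}.
Filtering on A < F leaves {(7, 24, 12, 13, 12, 13), (7, 24, 12, 13, 12, 22), (7, 24, 12, 15, 10, 13), (7, 24, 12, 15, 10, 22), (7, 24, 12, 24, 24, 13), (7, 24, 12, 24, 24, 22), (7, 24, 12, 32, 30, 13), (7, 24, 12, 32, 30, 22), (7, 24, 12, 40, 12, 13), (7, 24, 12, 40, 12, 22), (7, 24, 29, 32, 30, 13), (7, 24, 29, 32, 30, 22), (7, 24, 29, 40, 12, 13), (7, 24, 29, 40, 12, 22), (7, 24, 3, 13, 12, 13), (7, 24, 3, 13, 12, 22), (7, 24, 3, 15, 10, 13), (7, 24, 3, 15, 10, 22), (7, 24, 3, 24, 24, 13), (7, 24, 3, 24, 24, 22), (7, 24, 3, 32, 30, 13), (7, 24, 3, 32, 30, 22), (7, 24, 3, 40, 12, 13), (7, 24, 3, 40, 12, 22), (7, 24, 3, 7, 10, 13), (7, 24, 3, 7, 10, 22)}.
Filtering on G ≤ 12 leaves {(7, 24, 12, 13, 12, 13), (7, 24, 12, 13, 12, 22), (7, 24, 12, 15, 10, 13), (7, 24, 12, 15, 10, 22), (7, 24, 12, 40, 12, 13), (7, 24, 12, 40, 12, 22), (7, 24, 29, 40, 12, 13), (7, 24, 29, 40, 12, 22), (7, 24, 3, 13, 12, 13), (7, 24, 3, 13, 12, 22), (7, 24, 3, 15, 10, 13), (7, 24, 3, 15, 10, 22), (7, 24, 3, 40, 12, 13), (7, 24, 3, 40, 12, 22), (7, 24, 3, 7, 10, 13), (7, 24, 3, 7, 10, 22)}.
Keep only column(s) A, C, B (13 duplicate(s) eliminated): {(12, 24, 7), (29, 24, 7), (3, 24, 7)}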